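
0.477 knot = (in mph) 1 knot = 0.51444444 m/s, so 0.477 knot = 0.477 * 0.51444444 = 0.24539 m/s. 1 mph = 0.44704 m/s, so 0.24539 m/s = 0.24539 / 0.44704 = 0.5489218 mph ≈ 0.5489 mph (4 s.f.). Final answer: 0.5489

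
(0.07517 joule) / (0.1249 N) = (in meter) 0.6018. Check: 0.07517 joule = 0.07517 J. 0.1249 N is already in N. Combine: 0.07517 J / 0.1249 N = 0.60184147 m. 0.60184147 m = 0.60184147 meter ≈ 0.6018 meter (4 s.f.).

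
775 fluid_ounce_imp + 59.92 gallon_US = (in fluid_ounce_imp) 1 fluid_ounce_imp = 2.8413063e-05 m^3, so 775 fluid_ounce_imp = 775 * 2.8413063e-05 = 0.022020123 m^3. 1 gallon_US = 0.0037854118 m^3, so 59.92 gallon_US = 59.92 * 0.0037854118 = 0.22682187 m^3. Sum: 0.022020123 + 0.22682187 = 0.248842 m^3. 1 fluid_ounce_imp = 2.8413063e-05 m^3, so 0.248842 m^3 = 0.248842 / 2.8413063e-05 = 8758.0139 fluid_ounce_imp ≈ 8758 fluid_ounce_imp (4 s.f.). Final answer: 8758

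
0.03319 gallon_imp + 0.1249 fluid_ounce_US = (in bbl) 1 gallon_imp = 0.00454609 m^3, so 0.03319 gallon_imp = 0.03319 * 0.00454609 = 0.00015088473 m^3. 1 fluid_ounce_US = 2.957353e-05 m^3, so 0.1249 fluid_ounce_US = 0.1249 * 2.957353e-05 = 3.6937338e-06 m^3. Sum: 0.00015088473 + 3.6937338e-06 = 0.00015457846 m^3. 1 bbl = 0.15898729 m^3, so 0.00015457846 m^3 = 0.00015457846 / 0.15898729 = 0.00097226927 bbl ≈ 0.0009723 bbl (4 s.f.). Final answer: 0.0009723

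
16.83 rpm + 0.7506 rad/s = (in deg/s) 144. Check: 1 rpm = 0.10471976 rad/s, so 16.83 rpm = 16.83 * 0.10471976 = 1.7624335 rad/s. 0.7506 rad/s is already in rad/s. Sum: 1.7624335 + 0.7506 = 2.5130335 rad/s. 1 deg/s = 0.017453293 rad/s, so 2.5130335 rad/s = 2.5130335 / 0.017453293 = 143.98621 deg/s ≈ 144 deg/s (4 s.f.).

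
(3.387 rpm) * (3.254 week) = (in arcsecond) 1 rpm = 0.10471976 rad/s, so 3.387 rpm = 3.387 * 0.10471976 = 0.35468581 rad/s. 1 week = 604800 s, so 3.254 week = 3.254 * 604800 = 1968019.2 s. Combine: 0.35468581 rad/s * 1968019.2 s = 698028.49 rad. 1 arcsecond = 4.8481368e-06 rad, so 698028.49 rad = 698028.49 / 4.8481368e-06 = 1.4397871e+11 arcsecond ≈ 1.44e+11 arcsecond (4 s.f.). Final answer: 1.44e+11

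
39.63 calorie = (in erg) 1 calorie = 4.184 J, so 39.63 calorie = 39.63 * 4.184 = 165.81192 J. 1 erg = 1e-07 J, so 165.81192 J = 165.81192 / 1e-07 = 1.6581192e+09 erg ≈ 1.658e+09 erg (4 s.f.). Final answer: 1.658e+09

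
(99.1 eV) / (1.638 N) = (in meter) 9.693e-18. Check: 1 eV = 1.6021766e-19 J, so 99.1 eV = 99.1 * 1.6021766e-19 = 1.587757e-17 J. 1.638 N is already in N. Combine: 1.587757e-17 J / 1.638 N = 9.6932664e-18 m. 9.6932664e-18 m = 9.6932664e-18 meter ≈ 9.693e-18 meter (4 s.f.).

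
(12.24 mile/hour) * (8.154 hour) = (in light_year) 1 mile/hour = 0.44704 m/s, so 12.24 mile/hour = 12.24 * 0.44704 = 5.4717696 m/s. 1 hour = 3600 s, so 8.154 hour = 8.154 * 3600 = 29354.4 s. Combine: 5.4717696 m/s * 29354.4 s = 160620.51 m. 1 light_year = 9.4607305e+15 m, so 160620.51 m = 160620.51 / 9.4607305e+15 = 1.6977602e-11 light_year ≈ 1.698e-11 light_year (4 s.f.). Final answer: 1.698e-11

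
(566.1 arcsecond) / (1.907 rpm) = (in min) 0.0002291. Check: 1 arcsecond = 4.8481368e-06 rad, so 566.1 arcsecond = 566.1 * 4.8481368e-06 = 0.0027445302 rad. 1 rpm = 0.10471976 rad/s, so 1.907 rpm = 1.907 * 0.10471976 = 0.19970057 rad/s. Combine: 0.0027445302 rad / 0.19970057 rad/s = 0.013743227 s. 1 min = 60 s, so 0.013743227 s = 0.013743227 / 60 = 0.00022905378 min ≈ 0.0002291 min (4 s.f.).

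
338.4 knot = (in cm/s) 1 knot = 0.51444444 m/s, so 338.4 knot = 338.4 * 0.51444444 = 174.088 m/s. 1 cm/s = 0.01 m/s, so 174.088 m/s = 174.088 / 0.01 = 17408.8 cm/s ≈ 1.741e+04 cm/s (4 s.f.). Final answer: 1.741e+04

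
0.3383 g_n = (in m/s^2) 3.318. Check: 1 g_n = 9.80665 m/s^2, so 0.3383 g_n = 0.3383 * 9.80665 = 3.3175897 m/s^2. Result: 3.3175897 m/s^2 ≈ 3.318 m/s^2 (4 s.f.).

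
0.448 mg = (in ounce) 1 mg = 1e-06 kg, so 0.448 mg = 0.448 * 1e-06 = 4.48e-07 kg. 1 ounce = 0.028349523 kg, so 4.48e-07 kg = 4.48e-07 / 0.028349523 = 1.5802735e-05 ounce ≈ 1.58e-05 ounce (4 s.f.). Final answer: 1.58e-05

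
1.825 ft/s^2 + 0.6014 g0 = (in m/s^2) 6.454. Check: 1 ft/s^2 = 0.3048 m/s^2, so 1.825 ft/s^2 = 1.825 * 0.3048 = 0.55626 m/s^2. 1 g0 = 9.80665 m/s^2, so 0.6014 g0 = 0.6014 * 9.80665 = 5.8977193 m/s^2. Sum: 0.55626 + 5.8977193 = 6.4539793 m/s^2. Result: 6.4539793 m/s^2 ≈ 6.454 m/s^2 (4 s.f.).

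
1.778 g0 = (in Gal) 1 g0 = 9.80665 m/s^2, so 1.778 g0 = 1.778 * 9.80665 = 17.436224 m/s^2. 1 Gal = 0.01 m/s^2, so 17.436224 m/s^2 = 17.436224 / 0.01 = 1743.6224 Gal ≈ 1744 Gal (4 s.f.). Final answer: 1744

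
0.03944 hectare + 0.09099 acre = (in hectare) 1 hectare = 10000 m^2, so 0.03944 hectare = 0.03944 * 10000 = 394.4 m^2. 1 acre = 4046.8564 m^2, so 0.09099 acre = 0.09099 * 4046.8564 = 368.22347 m^2. Sum: 394.4 + 368.22347 = 762.62347 m^2. 1 hectare = 10000 m^2, so 762.62347 m^2 = 762.62347 / 10000 = 0.076262347 hectare ≈ 0.07626 hectare (4 s.f.). Final answer: 0.07626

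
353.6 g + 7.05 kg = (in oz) 1 g = 0.001 kg, so 353.6 g = 353.6 * 0.001 = 0.3536 kg. 7.05 kg is already in kg. Sum: 0.3536 + 7.05 = 7.4036 kg. 1 oz = 0.028349523 kg, so 7.4036 kg = 7.4036 / 0.028349523 = 261.1543 oz ≈ 261.2 oz (4 s.f.). Final answer: 261.2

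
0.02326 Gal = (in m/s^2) 0.0002326. Check: 1 Gal = 0.01 m/s^2, so 0.02326 Gal = 0.02326 * 0.01 = 0.0002326 m/s^2. Result: 0.0002326 m/s^2.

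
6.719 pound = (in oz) 1 pound = 0.45359237 kg, so 6.719 pound = 6.719 * 0.45359237 = 3.0476871 kg. 1 oz = 0.028349523 kg, so 3.0476871 kg = 3.0476871 / 0.028349523 = 107.504 oz ≈ 107.5 oz (4 s.f.). Final answer: 107.5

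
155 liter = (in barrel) 0.9749. Check: 1 liter = 0.001 m^3, so 155 liter = 155 * 0.001 = 0.155 m^3. 1 barrel = 0.15898729 m^3, so 0.155 m^3 = 0.155 / 0.15898729 = 0.97492067 barrel ≈ 0.9749 barrel (4 s.f.).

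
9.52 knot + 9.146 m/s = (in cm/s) 1404. Check: 1 knot = 0.51444444 m/s, so 9.52 knot = 9.52 * 0.51444444 = 4.8975111 m/s. 9.146 m/s is already in m/s. Sum: 4.8975111 + 9.146 = 14.043511 m/s. 1 cm/s = 0.01 m/s, so 14.043511 m/s = 14.043511 / 0.01 = 1404.3511 cm/s ≈ 1404 cm/s (4 s.f.).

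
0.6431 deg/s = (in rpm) 0.1072. Check: 1 deg/s = 0.017453293 rad/s, so 0.6431 deg/s = 0.6431 * 0.017453293 = 0.011224212 rad/s. 1 rpm = 0.10471976 rad/s, so 0.011224212 rad/s = 0.011224212 / 0.10471976 = 0.10718333 rpm ≈ 0.1072 rpm (4 s.f.).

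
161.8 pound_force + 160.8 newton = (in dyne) 8.805e+07. Check: 1 pound_force = 4.4482216 N, so 161.8 pound_force = 161.8 * 4.4482216 = 719.72226 N. 160.8 newton = 160.8 N. Sum: 719.72226 + 160.8 = 880.52226 N. 1 dyne = 1e-05 N, so 880.52226 N = 880.52226 / 1e-05 = 88052226 dyne ≈ 8.805e+07 dyne (4 s.f.).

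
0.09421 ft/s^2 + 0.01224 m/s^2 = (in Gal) 4.096. Check: 1 ft/s^2 = 0.3048 m/s^2, so 0.09421 ft/s^2 = 0.09421 * 0.3048 = 0.028715208 m/s^2. 0.01224 m/s^2 is already in m/s^2. Sum: 0.028715208 + 0.01224 = 0.040955208 m/s^2. 1 Gal = 0.01 m/s^2, so 0.040955208 m/s^2 = 0.040955208 / 0.01 = 4.0955208 Gal ≈ 4.096 Gal (4 s.f.).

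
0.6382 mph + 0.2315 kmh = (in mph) 1 mph = 0.44704 m/s, so 0.6382 mph = 0.6382 * 0.44704 = 0.28530093 m/s. 1 kmh = 0.27777778 m/s, so 0.2315 kmh = 0.2315 * 0.27777778 = 0.064305556 m/s. Sum: 0.28530093 + 0.064305556 = 0.34960648 m/s. 1 mph = 0.44704 m/s, so 0.34960648 m/s = 0.34960648 / 0.44704 = 0.78204743 mph ≈ 0.782 mph (4 s.f.). Final answer: 0.782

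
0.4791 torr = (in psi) 1 torr = 133.32237 Pa, so 0.4791 torr = 0.4791 * 133.32237 = 63.874747 Pa. 1 psi = 6894.7573 Pa, so 63.874747 Pa = 63.874747 / 6894.7573 = 0.0092642488 psi ≈ 0.009264 psi (4 s.f.). Final answer: 0.009264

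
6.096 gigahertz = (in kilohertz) 6.096e+06. Check: 1 gigahertz = 1e+09 Hz, so 6.096 gigahertz = 6.096 * 1e+09 = 6.096e+09 Hz. 1 kilohertz = 1000 Hz, so 6.096e+09 Hz = 6.096e+09 / 1000 = 6096000 kilohertz ≈ 6.096e+06 kilohertz (4 s.f.).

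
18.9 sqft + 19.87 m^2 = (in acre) 1 sqft = 0.09290304 m^2, so 18.9 sqft = 18.9 * 0.09290304 = 1.7558675 m^2. 19.87 m^2 is already in m^2. Sum: 1.7558675 + 19.87 = 21.625867 m^2. 1 acre = 4046.8564 m^2, so 21.625867 m^2 = 21.625867 / 4046.8564 = 0.0053438682 acre ≈ 0.005344 acre (4 s.f.). Final answer: 0.005344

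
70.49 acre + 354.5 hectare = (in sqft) 4.123e+07. Check: 1 acre = 4046.8564 m^2, so 70.49 acre = 70.49 * 4046.8564 = 285262.91 m^2. 1 hectare = 10000 m^2, so 354.5 hectare = 354.5 * 10000 = 3545000 m^2. Sum: 285262.91 + 3545000 = 3830262.9 m^2. 1 sqft = 0.09290304 m^2, so 3830262.9 m^2 = 3830262.9 / 0.09290304 = 41228607 sqft ≈ 4.123e+07 sqft (4 s.f.).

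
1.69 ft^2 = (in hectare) 1 ft^2 = 0.09290304 m^2, so 1.69 ft^2 = 1.69 * 0.09290304 = 0.15700614 m^2. 1 hectare = 10000 m^2, so 0.15700614 m^2 = 0.15700614 / 10000 = 1.5700614e-05 hectare ≈ 1.57e-05 hectare (4 s.f.). Final answer: 1.57e-05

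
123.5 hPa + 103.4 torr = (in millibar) 261.4. Check: 1 hPa = 100 Pa, so 123.5 hPa = 123.5 * 100 = 12350 Pa. 1 torr = 133.32237 Pa, so 103.4 torr = 103.4 * 133.32237 = 13785.533 Pa. Sum: 12350 + 13785.533 = 26135.533 Pa. 1 millibar = 100 Pa, so 26135.533 Pa = 26135.533 / 100 = 261.35533 millibar ≈ 261.4 millibar (4 s.f.).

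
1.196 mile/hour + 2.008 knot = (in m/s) 1.568. Check: 1 mile/hour = 0.44704 m/s, so 1.196 mile/hour = 1.196 * 0.44704 = 0.53465984 m/s. 1 knot = 0.51444444 m/s, so 2.008 knot = 2.008 * 0.51444444 = 1.0330044 m/s. Sum: 0.53465984 + 1.0330044 = 1.5676643 m/s. Result: 1.5676643 m/s ≈ 1.568 m/s (4 s.f.).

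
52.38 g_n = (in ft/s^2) 1685. Check: 1 g_n = 9.80665 m/s^2, so 52.38 g_n = 52.38 * 9.80665 = 513.67233 m/s^2. 1 ft/s^2 = 0.3048 m/s^2, so 513.67233 m/s^2 = 513.67233 / 0.3048 = 1685.2767 ft/s^2 ≈ 1685 ft/s^2 (4 s.f.).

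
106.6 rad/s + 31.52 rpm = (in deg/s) 106.6 rad/s is already in rad/s. 1 rpm = 0.10471976 rad/s, so 31.52 rpm = 31.52 * 0.10471976 = 3.3007667 rad/s. Sum: 106.6 + 3.3007667 = 109.90077 rad/s. 1 deg/s = 0.017453293 rad/s, so 109.90077 rad/s = 109.90077 / 0.017453293 = 6296.8501 deg/s ≈ 6297 deg/s (4 s.f.). Final answer: 6297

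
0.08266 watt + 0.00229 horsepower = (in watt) 1.79. Check: 0.08266 watt = 0.08266 W. 1 horsepower = 745.69987 W, so 0.00229 horsepower = 0.00229 * 745.69987 = 1.7076527 W. Sum: 0.08266 + 1.7076527 = 1.7903127 W. 1.7903127 W = 1.7903127 watt ≈ 1.79 watt (4 s.f.).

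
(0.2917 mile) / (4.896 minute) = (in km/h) 5.753. Check: 1 mile = 1609.344 m, so 0.2917 mile = 0.2917 * 1609.344 = 469.44564 m. 1 minute = 60 s, so 4.896 minute = 4.896 * 60 = 293.76 s. Combine: 469.44564 m / 293.76 s = 1.5980584 m/s. 1 km/h = 0.27777778 m/s, so 1.5980584 m/s = 1.5980584 / 0.27777778 = 5.7530104 km/h ≈ 5.753 km/h (4 s.f.).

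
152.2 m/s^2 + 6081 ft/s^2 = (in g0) 204.5. Check: 152.2 m/s^2 is already in m/s^2. 1 ft/s^2 = 0.3048 m/s^2, so 6081 ft/s^2 = 6081 * 0.3048 = 1853.4888 m/s^2. Sum: 152.2 + 1853.4888 = 2005.6888 m/s^2. 1 g0 = 9.80665 m/s^2, so 2005.6888 m/s^2 = 2005.6888 / 9.80665 = 204.52334 g0 ≈ 204.5 g0 (4 s.f.).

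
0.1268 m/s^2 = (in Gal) 12.68. Check: 1 Gal = 0.01 m/s^2, so 0.1268 m/s^2 = 0.1268 / 0.01 = 12.68 Gal.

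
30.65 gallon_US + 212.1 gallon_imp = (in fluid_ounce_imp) 3.802e+04. Check: 1 gallon_US = 0.0037854118 m^3, so 30.65 gallon_US = 30.65 * 0.0037854118 = 0.11602287 m^3. 1 gallon_imp = 0.00454609 m^3, so 212.1 gallon_imp = 212.1 * 0.00454609 = 0.96422569 m^3. Sum: 0.11602287 + 0.96422569 = 1.0802486 m^3. 1 fluid_ounce_imp = 2.8413063e-05 m^3, so 1.0802486 m^3 = 1.0802486 / 2.8413063e-05 = 38019.434 fluid_ounce_imp ≈ 3.802e+04 fluid_ounce_imp (4 s.f.).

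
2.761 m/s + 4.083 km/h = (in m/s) 3.895. Check: 2.761 m/s is already in m/s. 1 km/h = 0.27777778 m/s, so 4.083 km/h = 4.083 * 0.27777778 = 1.1341667 m/s. Sum: 2.761 + 1.1341667 = 3.8951667 m/s. Result: 3.8951667 m/s ≈ 3.895 m/s (4 s.f.).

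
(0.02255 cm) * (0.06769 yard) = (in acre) 3.449e-09. Check: 1 cm = 0.01 m, so 0.02255 cm = 0.02255 * 0.01 = 0.0002255 m. 1 yard = 0.9144 m, so 0.06769 yard = 0.06769 * 0.9144 = 0.061895736 m. Combine: 0.0002255 m * 0.061895736 m = 1.3957488e-05 m^2. 1 acre = 4046.8564 m^2, so 1.3957488e-05 m^2 = 1.3957488e-05 / 4046.8564 = 3.4489705e-09 acre ≈ 3.449e-09 acre (4 s.f.).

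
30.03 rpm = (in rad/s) 3.145. Check: 1 rpm = 0.10471976 rad/s, so 30.03 rpm = 30.03 * 0.10471976 = 3.1447342 rad/s. Result: 3.1447342 rad/s ≈ 3.145 rad/s (4 s.f.).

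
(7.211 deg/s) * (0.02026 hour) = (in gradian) 584.4. Check: 1 deg/s = 0.017453293 rad/s, so 7.211 deg/s = 7.211 * 0.017453293 = 0.12585569 rad/s. 1 hour = 3600 s, so 0.02026 hour = 0.02026 * 3600 = 72.936 s. Combine: 0.12585569 rad/s * 72.936 s = 9.1794108 rad. 1 gradian = 0.015707963 rad, so 9.1794108 rad = 9.1794108 / 0.015707963 = 584.37944 gradian ≈ 584.4 gradian (4 s.f.).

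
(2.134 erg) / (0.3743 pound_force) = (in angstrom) 1 erg = 1e-07 J, so 2.134 erg = 2.134 * 1e-07 = 2.134e-07 J. 1 pound_force = 4.4482216 N, so 0.3743 pound_force = 0.3743 * 4.4482216 = 1.6649694 N. Combine: 2.134e-07 J / 1.6649694 N = 1.2817053e-07 m. 1 angstrom = 1e-10 m, so 1.2817053e-07 m = 1.2817053e-07 / 1e-10 = 1281.7053 angstrom ≈ 1282 angstrom (4 s.f.). Final answer: 1282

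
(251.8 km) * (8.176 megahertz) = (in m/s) 2.059e+12. Check: 1 km = 1000 m, so 251.8 km = 251.8 * 1000 = 251800 m. 1 megahertz = 1000000 Hz, so 8.176 megahertz = 8.176 * 1000000 = 8176000 Hz. Combine: 251800 m * 8176000 Hz = 2.0587168e+12 m/s. Result: 2.0587168e+12 m/s ≈ 2.059e+12 m/s (4 s.f.).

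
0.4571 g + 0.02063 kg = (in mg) 1 g = 0.001 kg, so 0.4571 g = 0.4571 * 0.001 = 0.0004571 kg. 0.02063 kg is already in kg. Sum: 0.0004571 + 0.02063 = 0.0210871 kg. 1 mg = 1e-06 kg, so 0.0210871 kg = 0.0210871 / 1e-06 = 21087.1 mg ≈ 2.109e+04 mg (4 s.f.). Final answer: 2.109e+04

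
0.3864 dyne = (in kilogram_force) 1 dyne = 1e-05 N, so 0.3864 dyne = 0.3864 * 1e-05 = 3.864e-06 N. 1 kilogram_force = 9.80665 N, so 3.864e-06 N = 3.864e-06 / 9.80665 = 3.9401834e-07 kilogram_force ≈ 3.94e-07 kilogram_force (4 s.f.). Final answer: 3.94e-07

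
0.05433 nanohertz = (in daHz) 5.433e-12. Check: 1 nanohertz = 1e-09 Hz, so 0.05433 nanohertz = 0.05433 * 1e-09 = 5.433e-11 Hz. 1 daHz = 10 Hz, so 5.433e-11 Hz = 5.433e-11 / 10 = 5.433e-12 daHz.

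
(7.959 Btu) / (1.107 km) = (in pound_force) 1 Btu = 1055.0559 J, so 7.959 Btu = 7.959 * 1055.0559 = 8397.1895 J. 1 km = 1000 m, so 1.107 km = 1.107 * 1000 = 1107 m. Combine: 8397.1895 J / 1107 m = 7.5855371 N. 1 pound_force = 4.4482216 N, so 7.5855371 N = 7.5855371 / 4.4482216 = 1.7052966 pound_force ≈ 1.705 pound_force (4 s.f.). Final answer: 1.705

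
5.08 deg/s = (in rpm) 0.8467. Check: 1 deg/s = 0.017453293 rad/s, so 5.08 deg/s = 5.08 * 0.017453293 = 0.088662726 rad/s. 1 rpm = 0.10471976 rad/s, so 0.088662726 rad/s = 0.088662726 / 0.10471976 = 0.84666667 rpm ≈ 0.8467 rpm (4 s.f.).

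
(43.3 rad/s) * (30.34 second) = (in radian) 43.3 rad/s is already in rad/s. 30.34 second = 30.34 s. Combine: 43.3 rad/s * 30.34 s = 1313.722 rad. 1313.722 rad = 1313.722 radian ≈ 1314 radian (4 s.f.). Final answer: 1314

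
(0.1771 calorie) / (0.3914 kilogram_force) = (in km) 0.000193. Check: 1 calorie = 4.184 J, so 0.1771 calorie = 0.1771 * 4.184 = 0.7409864 J. 1 kilogram_force = 9.80665 N, so 0.3914 kilogram_force = 0.3914 * 9.80665 = 3.8383228 N. Combine: 0.7409864 J / 3.8383228 N = 0.19304953 m. 1 km = 1000 m, so 0.19304953 m = 0.19304953 / 1000 = 0.00019304953 km ≈ 0.000193 km (4 s.f.).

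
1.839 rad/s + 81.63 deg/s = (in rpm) 31.17. Check: 1.839 rad/s is already in rad/s. 1 deg/s = 0.017453293 rad/s, so 81.63 deg/s = 81.63 * 0.017453293 = 1.4247123 rad/s. Sum: 1.839 + 1.4247123 = 3.2637123 rad/s. 1 rpm = 0.10471976 rad/s, so 3.2637123 rad/s = 3.2637123 / 0.10471976 = 31.166156 rpm ≈ 31.17 rpm (4 s.f.).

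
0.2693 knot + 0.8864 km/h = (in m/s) 0.3848. Check: 1 knot = 0.51444444 m/s, so 0.2693 knot = 0.2693 * 0.51444444 = 0.13853989 m/s. 1 km/h = 0.27777778 m/s, so 0.8864 km/h = 0.8864 * 0.27777778 = 0.24622222 m/s. Sum: 0.13853989 + 0.24622222 = 0.38476211 m/s. Result: 0.38476211 m/s ≈ 0.3848 m/s (4 s.f.).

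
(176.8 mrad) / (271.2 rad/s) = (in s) 1 mrad = 0.001 rad, so 176.8 mrad = 176.8 * 0.001 = 0.1768 rad. 271.2 rad/s is already in rad/s. Combine: 0.1768 rad / 271.2 rad/s = 0.0006519174 s. Result: 0.0006519174 s ≈ 0.0006519 s (4 s.f.). Final answer: 0.0006519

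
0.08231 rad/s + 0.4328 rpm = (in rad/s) 0.1276. Check: 0.08231 rad/s is already in rad/s. 1 rpm = 0.10471976 rad/s, so 0.4328 rpm = 0.4328 * 0.10471976 = 0.04532271 rad/s. Sum: 0.08231 + 0.04532271 = 0.12763271 rad/s. Result: 0.12763271 rad/s ≈ 0.1276 rad/s (4 s.f.).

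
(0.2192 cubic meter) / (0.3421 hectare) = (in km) 6.407e-08. Check: 0.2192 cubic meter = 0.2192 m^3. 1 hectare = 10000 m^2, so 0.3421 hectare = 0.3421 * 10000 = 3421 m^2. Combine: 0.2192 m^3 / 3421 m^2 = 6.4074832e-05 m. 1 km = 1000 m, so 6.4074832e-05 m = 6.4074832e-05 / 1000 = 6.4074832e-08 km ≈ 6.407e-08 km (4 s.f.).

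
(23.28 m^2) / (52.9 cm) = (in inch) 23.28 m^2 is already in m^2. 1 cm = 0.01 m, so 52.9 cm = 52.9 * 0.01 = 0.529 m. Combine: 23.28 m^2 / 0.529 m = 44.007561 m. 1 inch = 0.0254 m, so 44.007561 m = 44.007561 / 0.0254 = 1732.5812 inch ≈ 1733 inch (4 s.f.). Final answer: 1733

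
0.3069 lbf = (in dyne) 1.365e+05. Check: 1 lbf = 4.4482216 N, so 0.3069 lbf = 0.3069 * 4.4482216 = 1.3651592 N. 1 dyne = 1e-05 N, so 1.3651592 N = 1.3651592 / 1e-05 = 136515.92 dyne ≈ 1.365e+05 dyne (4 s.f.).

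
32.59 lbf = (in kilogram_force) 14.78. Check: 1 lbf = 4.4482216 N, so 32.59 lbf = 32.59 * 4.4482216 = 144.96754 N. 1 kilogram_force = 9.80665 N, so 144.96754 N = 144.96754 / 9.80665 = 14.782575 kilogram_force ≈ 14.78 kilogram_force (4 s.f.).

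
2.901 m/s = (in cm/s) 290.1. Check: 1 cm/s = 0.01 m/s, so 2.901 m/s = 2.901 / 0.01 = 290.1 cm/s.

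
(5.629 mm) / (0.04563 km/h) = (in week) 7.343e-07. Check: 1 mm = 0.001 m, so 5.629 mm = 5.629 * 0.001 = 0.005629 m. 1 km/h = 0.27777778 m/s, so 0.04563 km/h = 0.04563 * 0.27777778 = 0.012675 m/s. Combine: 0.005629 m / 0.012675 m/s = 0.44410256 s. 1 week = 604800 s, so 0.44410256 s = 0.44410256 / 604800 = 7.3429657e-07 week ≈ 7.343e-07 week (4 s.f.).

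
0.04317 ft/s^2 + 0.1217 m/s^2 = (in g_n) 0.01375. Check: 1 ft/s^2 = 0.3048 m/s^2, so 0.04317 ft/s^2 = 0.04317 * 0.3048 = 0.013158216 m/s^2. 0.1217 m/s^2 is already in m/s^2. Sum: 0.013158216 + 0.1217 = 0.13485822 m/s^2. 1 g_n = 9.80665 m/s^2, so 0.13485822 m/s^2 = 0.13485822 / 9.80665 = 0.013751711 g_n ≈ 0.01375 g_n (4 s.f.).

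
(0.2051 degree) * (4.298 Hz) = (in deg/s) 0.8815. Check: 1 degree = 0.017453293 rad, so 0.2051 degree = 0.2051 * 0.017453293 = 0.0035796703 rad. 4.298 Hz is already in Hz. Combine: 0.0035796703 rad * 4.298 Hz = 0.015385423 rad/s. 1 deg/s = 0.017453293 rad/s, so 0.015385423 rad/s = 0.015385423 / 0.017453293 = 0.8815198 deg/s ≈ 0.8815 deg/s (4 s.f.).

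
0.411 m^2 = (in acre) 1 acre = 4046.8564 m^2, so 0.411 m^2 = 0.411 / 4046.8564 = 0.00010156031 acre ≈ 0.0001016 acre (4 s.f.). Final answer: 0.0001016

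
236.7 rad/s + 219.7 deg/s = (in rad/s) 240.5. Check: 236.7 rad/s is already in rad/s. 1 deg/s = 0.017453293 rad/s, so 219.7 deg/s = 219.7 * 0.017453293 = 3.8344884 rad/s. Sum: 236.7 + 3.8344884 = 240.53449 rad/s. Result: 240.53449 rad/s ≈ 240.5 rad/s (4 s.f.).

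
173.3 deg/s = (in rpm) 1 deg/s = 0.017453293 rad/s, so 173.3 deg/s = 173.3 * 0.017453293 = 3.0246556 rad/s. 1 rpm = 0.10471976 rad/s, so 3.0246556 rad/s = 3.0246556 / 0.10471976 = 28.883333 rpm ≈ 28.88 rpm (4 s.f.). Final answer: 28.88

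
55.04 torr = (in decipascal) 7.338e+04. Check: 1 torr = 133.32237 Pa, so 55.04 torr = 55.04 * 133.32237 = 7338.0632 Pa. 1 decipascal = 0.1 Pa, so 7338.0632 Pa = 7338.0632 / 0.1 = 73380.632 decipascal ≈ 7.338e+04 decipascal (4 s.f.).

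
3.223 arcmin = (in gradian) 1 arcmin = 0.00029088821 rad, so 3.223 arcmin = 3.223 * 0.00029088821 = 0.0009375327 rad. 1 gradian = 0.015707963 rad, so 0.0009375327 rad = 0.0009375327 / 0.015707963 = 0.059685185 gradian ≈ 0.05969 gradian (4 s.f.). Final answer: 0.05969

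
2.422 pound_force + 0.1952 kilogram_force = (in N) 1 pound_force = 4.4482216 N, so 2.422 pound_force = 2.422 * 4.4482216 = 10.773593 N. 1 kilogram_force = 9.80665 N, so 0.1952 kilogram_force = 0.1952 * 9.80665 = 1.9142581 N. Sum: 10.773593 + 1.9142581 = 12.687851 N. Result: 12.687851 N ≈ 12.69 N (4 s.f.). Final answer: 12.69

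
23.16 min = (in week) 1 min = 60 s, so 23.16 min = 23.16 * 60 = 1389.6 s. 1 week = 604800 s, so 1389.6 s = 1389.6 / 604800 = 0.002297619 week ≈ 0.002298 week (4 s.f.). Final answer: 0.002298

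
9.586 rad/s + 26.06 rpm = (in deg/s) 705.6. Check: 9.586 rad/s is already in rad/s. 1 rpm = 0.10471976 rad/s, so 26.06 rpm = 26.06 * 0.10471976 = 2.7289968 rad/s. Sum: 9.586 + 2.7289968 = 12.314997 rad/s. 1 deg/s = 0.017453293 rad/s, so 12.314997 rad/s = 12.314997 / 0.017453293 = 705.59734 deg/s ≈ 705.6 deg/s (4 s.f.).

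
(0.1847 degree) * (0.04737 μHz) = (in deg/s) 8.749e-09. Check: 1 degree = 0.017453293 rad, so 0.1847 degree = 0.1847 * 0.017453293 = 0.0032236231 rad. 1 μHz = 1e-06 Hz, so 0.04737 μHz = 0.04737 * 1e-06 = 4.737e-08 Hz. Combine: 0.0032236231 rad * 4.737e-08 Hz = 1.5270303e-10 rad/s. 1 deg/s = 0.017453293 rad/s, so 1.5270303e-10 rad/s = 1.5270303e-10 / 0.017453293 = 8.749239e-09 deg/s ≈ 8.749e-09 deg/s (4 s.f.).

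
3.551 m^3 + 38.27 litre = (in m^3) 3.551 m^3 is already in m^3. 1 litre = 0.001 m^3, so 38.27 litre = 38.27 * 0.001 = 0.03827 m^3. Sum: 3.551 + 0.03827 = 3.58927 m^3. Result: 3.58927 m^3 ≈ 3.589 m^3 (4 s.f.). Final answer: 3.589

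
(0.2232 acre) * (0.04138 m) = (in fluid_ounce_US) 1.264e+06. Check: 1 acre = 4046.8564 m^2, so 0.2232 acre = 0.2232 * 4046.8564 = 903.25835 m^2. 0.04138 m is already in m. Combine: 903.25835 m^2 * 0.04138 m = 37.376831 m^3. 1 fluid_ounce_US = 2.957353e-05 m^3, so 37.376831 m^3 = 37.376831 / 2.957353e-05 = 1263861 fluid_ounce_US ≈ 1.264e+06 fluid_ounce_US (4 s.f.).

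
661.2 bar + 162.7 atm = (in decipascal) 8.261e+08. Check: 1 bar = 100000 Pa, so 661.2 bar = 661.2 * 100000 = 66120000 Pa. 1 atm = 101325 Pa, so 162.7 atm = 162.7 * 101325 = 16485577 Pa. Sum: 66120000 + 16485577 = 82605578 Pa. 1 decipascal = 0.1 Pa, so 82605578 Pa = 82605578 / 0.1 = 8.2605578e+08 decipascal ≈ 8.261e+08 decipascal (4 s.f.).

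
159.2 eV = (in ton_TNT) 1 eV = 1.6021766e-19 J, so 159.2 eV = 159.2 * 1.6021766e-19 = 2.5506652e-17 J. 1 ton_TNT = 4.184e+09 J, so 2.5506652e-17 J = 2.5506652e-17 / 4.184e+09 = 6.0962361e-27 ton_TNT ≈ 6.096e-27 ton_TNT (4 s.f.). Final answer: 6.096e-27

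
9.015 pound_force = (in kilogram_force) 4.089. Check: 1 pound_force = 4.4482216 N, so 9.015 pound_force = 9.015 * 4.4482216 = 40.100718 N. 1 kilogram_force = 9.80665 N, so 40.100718 N = 40.100718 / 9.80665 = 4.0891352 kilogram_force ≈ 4.089 kilogram_force (4 s.f.).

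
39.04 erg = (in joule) 1 erg = 1e-07 J, so 39.04 erg = 39.04 * 1e-07 = 3.904e-06 J. 3.904e-06 J = 3.904e-06 joule. Final answer: 3.904e-06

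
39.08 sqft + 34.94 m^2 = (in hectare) 1 sqft = 0.09290304 m^2, so 39.08 sqft = 39.08 * 0.09290304 = 3.6306508 m^2. 34.94 m^2 is already in m^2. Sum: 3.6306508 + 34.94 = 38.570651 m^2. 1 hectare = 10000 m^2, so 38.570651 m^2 = 38.570651 / 10000 = 0.0038570651 hectare ≈ 0.003857 hectare (4 s.f.). Final answer: 0.003857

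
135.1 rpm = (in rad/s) 14.15. Check: 1 rpm = 0.10471976 rad/s, so 135.1 rpm = 135.1 * 0.10471976 = 14.147639 rad/s. Result: 14.147639 rad/s ≈ 14.15 rad/s (4 s.f.).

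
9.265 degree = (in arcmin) 1 degree = 0.017453293 rad, so 9.265 degree = 9.265 * 0.017453293 = 0.16170476 rad. 1 arcmin = 0.00029088821 rad, so 0.16170476 rad = 0.16170476 / 0.00029088821 = 555.9 arcmin. Final answer: 555.9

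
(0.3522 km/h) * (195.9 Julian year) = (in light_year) 1 km/h = 0.27777778 m/s, so 0.3522 km/h = 0.3522 * 0.27777778 = 0.097833333 m/s. 1 Julian year = 31557600 s, so 195.9 Julian year = 195.9 * 31557600 = 6.1821338e+09 s. Combine: 0.097833333 m/s * 6.1821338e+09 s = 6.0481876e+08 m. 1 light_year = 9.4607305e+15 m, so 6.0481876e+08 m = 6.0481876e+08 / 9.4607305e+15 = 6.3929393e-08 light_year ≈ 6.393e-08 light_year (4 s.f.). Final answer: 6.393e-08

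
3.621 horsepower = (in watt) 1 horsepower = 745.69987 W, so 3.621 horsepower = 3.621 * 745.69987 = 2700.1792 W. 2700.1792 W = 2700.1792 watt ≈ 2700 watt (4 s.f.). Final answer: 2700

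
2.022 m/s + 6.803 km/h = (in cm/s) 2.022 m/s is already in m/s. 1 km/h = 0.27777778 m/s, so 6.803 km/h = 6.803 * 0.27777778 = 1.8897222 m/s. Sum: 2.022 + 1.8897222 = 3.9117222 m/s. 1 cm/s = 0.01 m/s, so 3.9117222 m/s = 3.9117222 / 0.01 = 391.17222 cm/s ≈ 391.2 cm/s (4 s.f.). Final answer: 391.2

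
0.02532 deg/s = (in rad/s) 1 deg/s = 0.017453293 rad/s, so 0.02532 deg/s = 0.02532 * 0.017453293 = 0.00044191737 rad/s. Result: 0.00044191737 rad/s ≈ 0.0004419 rad/s (4 s.f.). Final answer: 0.0004419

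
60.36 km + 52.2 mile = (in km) 144.4. Check: 1 km = 1000 m, so 60.36 km = 60.36 * 1000 = 60360 m. 1 mile = 1609.344 m, so 52.2 mile = 52.2 * 1609.344 = 84007.757 m. Sum: 60360 + 84007.757 = 144367.76 m. 1 km = 1000 m, so 144367.76 m = 144367.76 / 1000 = 144.36776 km ≈ 144.4 km (4 s.f.).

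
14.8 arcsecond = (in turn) 1 arcsecond = 4.8481368e-06 rad, so 14.8 arcsecond = 14.8 * 4.8481368e-06 = 7.1752425e-05 rad. 1 turn = 6.2831853 rad, so 7.1752425e-05 rad = 7.1752425e-05 / 6.2831853 = 1.1419753e-05 turn ≈ 1.142e-05 turn (4 s.f.). Final answer: 1.142e-05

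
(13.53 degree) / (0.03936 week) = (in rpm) 1 degree = 0.017453293 rad, so 13.53 degree = 13.53 * 0.017453293 = 0.23614305 rad. 1 week = 604800 s, so 0.03936 week = 0.03936 * 604800 = 23804.928 s. Combine: 0.23614305 rad / 23804.928 s = 9.9199228e-06 rad/s. 1 rpm = 0.10471976 rad/s, so 9.9199228e-06 rad/s = 9.9199228e-06 / 0.10471976 = 9.4728285e-05 rpm ≈ 9.473e-05 rpm (4 s.f.). Final answer: 9.473e-05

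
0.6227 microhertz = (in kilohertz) 6.227e-10. Check: 1 microhertz = 1e-06 Hz, so 0.6227 microhertz = 0.6227 * 1e-06 = 6.227e-07 Hz. 1 kilohertz = 1000 Hz, so 6.227e-07 Hz = 6.227e-07 / 1000 = 6.227e-10 kilohertz.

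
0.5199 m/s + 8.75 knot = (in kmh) 18.08. Check: 0.5199 m/s is already in m/s. 1 knot = 0.51444444 m/s, so 8.75 knot = 8.75 * 0.51444444 = 4.5013889 m/s. Sum: 0.5199 + 4.5013889 = 5.0212889 m/s. 1 kmh = 0.27777778 m/s, so 5.0212889 m/s = 5.0212889 / 0.27777778 = 18.07664 kmh ≈ 18.08 kmh (4 s.f.).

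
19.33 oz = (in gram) 1 oz = 0.028349523 kg, so 19.33 oz = 19.33 * 0.028349523 = 0.54799628 kg. 1 gram = 0.001 kg, so 0.54799628 kg = 0.54799628 / 0.001 = 547.99628 gram ≈ 548 gram (4 s.f.). Final answer: 548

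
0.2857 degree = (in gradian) 1 degree = 0.017453293 rad, so 0.2857 degree = 0.2857 * 0.017453293 = 0.0049864057 rad. 1 gradian = 0.015707963 rad, so 0.0049864057 rad = 0.0049864057 / 0.015707963 = 0.31744444 gradian ≈ 0.3174 gradian (4 s.f.). Final answer: 0.3174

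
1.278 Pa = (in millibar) 1 millibar = 100 Pa, so 1.278 Pa = 1.278 / 100 = 0.01278 millibar. Final answer: 0.01278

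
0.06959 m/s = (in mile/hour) 0.1557. Check: 1 mile/hour = 0.44704 m/s, so 0.06959 m/s = 0.06959 / 0.44704 = 0.1556684 mile/hour ≈ 0.1557 mile/hour (4 s.f.).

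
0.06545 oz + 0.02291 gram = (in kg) 1 oz = 0.028349523 kg, so 0.06545 oz = 0.06545 * 0.028349523 = 0.0018554763 kg. 1 gram = 0.001 kg, so 0.02291 gram = 0.02291 * 0.001 = 2.291e-05 kg. Sum: 0.0018554763 + 2.291e-05 = 0.0018783863 kg. Result: 0.0018783863 kg ≈ 0.001878 kg (4 s.f.). Final answer: 0.001878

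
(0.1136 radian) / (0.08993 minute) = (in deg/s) 1.206. Check: 0.1136 radian = 0.1136 rad. 1 minute = 60 s, so 0.08993 minute = 0.08993 * 60 = 5.3958 s. Combine: 0.1136 rad / 5.3958 s = 0.021053412 rad/s. 1 deg/s = 0.017453293 rad/s, so 0.021053412 rad/s = 0.021053412 / 0.017453293 = 1.2062716 deg/s ≈ 1.206 deg/s (4 s.f.).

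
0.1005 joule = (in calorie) 0.1005 joule = 0.1005 J. 1 calorie = 4.184 J, so 0.1005 J = 0.1005 / 4.184 = 0.024020076 calorie ≈ 0.02402 calorie (4 s.f.). Final answer: 0.02402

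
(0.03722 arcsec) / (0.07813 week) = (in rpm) 3.647e-11. Check: 1 arcsec = 4.8481368e-06 rad, so 0.03722 arcsec = 0.03722 * 4.8481368e-06 = 1.8044765e-07 rad. 1 week = 604800 s, so 0.07813 week = 0.07813 * 604800 = 47253.024 s. Combine: 1.8044765e-07 rad / 47253.024 s = 3.8187535e-12 rad/s. 1 rpm = 0.10471976 rad/s, so 3.8187535e-12 rad/s = 3.8187535e-12 / 0.10471976 = 3.646641e-11 rpm ≈ 3.647e-11 rpm (4 s.f.).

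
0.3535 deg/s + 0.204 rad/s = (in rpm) 1 deg/s = 0.017453293 rad/s, so 0.3535 deg/s = 0.3535 * 0.017453293 = 0.0061697389 rad/s. 0.204 rad/s is already in rad/s. Sum: 0.0061697389 + 0.204 = 0.21016974 rad/s. 1 rpm = 0.10471976 rad/s, so 0.21016974 rad/s = 0.21016974 / 0.10471976 = 2.0069732 rpm ≈ 2.007 rpm (4 s.f.). Final answer: 2.007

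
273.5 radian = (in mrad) 2.735e+05. Check: 273.5 radian = 273.5 rad. 1 mrad = 0.001 rad, so 273.5 rad = 273.5 / 0.001 = 273500 mrad ≈ 2.735e+05 mrad (4 s.f.).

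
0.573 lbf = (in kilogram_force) 1 lbf = 4.4482216 N, so 0.573 lbf = 0.573 * 4.4482216 = 2.548831 N. 1 kilogram_force = 9.80665 N, so 2.548831 N = 2.548831 / 9.80665 = 0.25990843 kilogram_force ≈ 0.2599 kilogram_force (4 s.f.). Final answer: 0.2599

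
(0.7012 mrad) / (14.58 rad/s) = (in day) 1 mrad = 0.001 rad, so 0.7012 mrad = 0.7012 * 0.001 = 0.0007012 rad. 14.58 rad/s is already in rad/s. Combine: 0.0007012 rad / 14.58 rad/s = 4.8093278e-05 s. 1 day = 86400 s, so 4.8093278e-05 s = 4.8093278e-05 / 86400 = 5.5663517e-10 day ≈ 5.566e-10 day (4 s.f.). Final answer: 5.566e-10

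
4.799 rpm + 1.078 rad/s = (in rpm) 15.09. Check: 1 rpm = 0.10471976 rad/s, so 4.799 rpm = 4.799 * 0.10471976 = 0.5025501 rad/s. 1.078 rad/s is already in rad/s. Sum: 0.5025501 + 1.078 = 1.5805501 rad/s. 1 rpm = 0.10471976 rad/s, so 1.5805501 rad/s = 1.5805501 / 0.10471976 = 15.093142 rpm ≈ 15.09 rpm (4 s.f.).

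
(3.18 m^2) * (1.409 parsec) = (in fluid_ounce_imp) 4.866e+21. Check: 3.18 m^2 is already in m^2. 1 parsec = 3.0856776e+16 m, so 1.409 parsec = 1.409 * 3.0856776e+16 = 4.3477197e+16 m. Combine: 3.18 m^2 * 4.3477197e+16 m = 1.3825749e+17 m^3. 1 fluid_ounce_imp = 2.8413063e-05 m^3, so 1.3825749e+17 m^3 = 1.3825749e+17 / 2.8413063e-05 = 4.8659833e+21 fluid_ounce_imp ≈ 4.866e+21 fluid_ounce_imp (4 s.f.).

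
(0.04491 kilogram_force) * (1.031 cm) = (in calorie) 1 kilogram_force = 9.80665 N, so 0.04491 kilogram_force = 0.04491 * 9.80665 = 0.44041665 N. 1 cm = 0.01 m, so 1.031 cm = 1.031 * 0.01 = 0.01031 m. Combine: 0.44041665 N * 0.01031 m = 0.0045406957 J. 1 calorie = 4.184 J, so 0.0045406957 J = 0.0045406957 / 4.184 = 0.0010852523 calorie ≈ 0.001085 calorie (4 s.f.). Final answer: 0.001085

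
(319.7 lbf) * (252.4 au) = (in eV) 3.351e+35. Check: 1 lbf = 4.4482216 N, so 319.7 lbf = 319.7 * 4.4482216 = 1422.0965 N. 1 au = 1.4959787e+11 m, so 252.4 au = 252.4 * 1.4959787e+11 = 3.7758503e+13 m. Combine: 1422.0965 N * 3.7758503e+13 m = 5.3696232e+16 J. 1 eV = 1.6021766e-19 J, so 5.3696232e+16 J = 5.3696232e+16 / 1.6021766e-19 = 3.3514552e+35 eV ≈ 3.351e+35 eV (4 s.f.).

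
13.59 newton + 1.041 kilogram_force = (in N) 13.59 newton = 13.59 N. 1 kilogram_force = 9.80665 N, so 1.041 kilogram_force = 1.041 * 9.80665 = 10.208723 N. Sum: 13.59 + 10.208723 = 23.798723 N. Result: 23.798723 N ≈ 23.8 N (4 s.f.). Final answer: 23.8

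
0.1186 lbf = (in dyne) 1 lbf = 4.4482216 N, so 0.1186 lbf = 0.1186 * 4.4482216 = 0.52755908 N. 1 dyne = 1e-05 N, so 0.52755908 N = 0.52755908 / 1e-05 = 52755.908 dyne ≈ 5.276e+04 dyne (4 s.f.). Final answer: 5.276e+04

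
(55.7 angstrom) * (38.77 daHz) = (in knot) 4.198e-06. Check: 1 angstrom = 1e-10 m, so 55.7 angstrom = 55.7 * 1e-10 = 5.57e-09 m. 1 daHz = 10 Hz, so 38.77 daHz = 38.77 * 10 = 387.7 Hz. Combine: 5.57e-09 m * 387.7 Hz = 2.159489e-06 m/s. 1 knot = 0.51444444 m/s, so 2.159489e-06 m/s = 2.159489e-06 / 0.51444444 = 4.1977108e-06 knot ≈ 4.198e-06 knot (4 s.f.).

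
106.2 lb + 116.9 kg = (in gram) 1 lb = 0.45359237 kg, so 106.2 lb = 106.2 * 0.45359237 = 48.17151 kg. 116.9 kg is already in kg. Sum: 48.17151 + 116.9 = 165.07151 kg. 1 gram = 0.001 kg, so 165.07151 kg = 165.07151 / 0.001 = 165071.51 gram ≈ 1.651e+05 gram (4 s.f.). Final answer: 1.651e+05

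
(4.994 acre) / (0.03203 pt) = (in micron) 1 acre = 4046.8564 m^2, so 4.994 acre = 4.994 * 4046.8564 = 20210.001 m^2. 1 pt = 0.00035277778 m, so 0.03203 pt = 0.03203 * 0.00035277778 = 1.1299472e-05 m. Combine: 20210.001 m^2 / 1.1299472e-05 m = 1.7885792e+09 m. 1 micron = 1e-06 m, so 1.7885792e+09 m = 1.7885792e+09 / 1e-06 = 1.7885792e+15 micron ≈ 1.789e+15 micron (4 s.f.). Final answer: 1.789e+15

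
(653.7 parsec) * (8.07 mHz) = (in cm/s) 1.628e+19. Check: 1 parsec = 3.0856776e+16 m, so 653.7 parsec = 653.7 * 3.0856776e+16 = 2.0171074e+19 m. 1 mHz = 0.001 Hz, so 8.07 mHz = 8.07 * 0.001 = 0.00807 Hz. Combine: 2.0171074e+19 m * 0.00807 Hz = 1.6278057e+17 m/s. 1 cm/s = 0.01 m/s, so 1.6278057e+17 m/s = 1.6278057e+17 / 0.01 = 1.6278057e+19 cm/s ≈ 1.628e+19 cm/s (4 s.f.).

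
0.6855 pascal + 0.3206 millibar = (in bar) 0.0003275. Check: 0.6855 pascal = 0.6855 Pa. 1 millibar = 100 Pa, so 0.3206 millibar = 0.3206 * 100 = 32.06 Pa. Sum: 0.6855 + 32.06 = 32.7455 Pa. 1 bar = 100000 Pa, so 32.7455 Pa = 32.7455 / 100000 = 0.000327455 bar ≈ 0.0003275 bar (4 s.f.).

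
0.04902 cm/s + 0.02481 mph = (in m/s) 1 cm/s = 0.01 m/s, so 0.04902 cm/s = 0.04902 * 0.01 = 0.0004902 m/s. 1 mph = 0.44704 m/s, so 0.02481 mph = 0.02481 * 0.44704 = 0.011091062 m/s. Sum: 0.0004902 + 0.011091062 = 0.011581262 m/s. Result: 0.011581262 m/s ≈ 0.01158 m/s (4 s.f.). Final answer: 0.01158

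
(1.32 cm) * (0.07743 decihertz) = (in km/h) 1 cm = 0.01 m, so 1.32 cm = 1.32 * 0.01 = 0.0132 m. 1 decihertz = 0.1 Hz, so 0.07743 decihertz = 0.07743 * 0.1 = 0.007743 Hz. Combine: 0.0132 m * 0.007743 Hz = 0.0001022076 m/s. 1 km/h = 0.27777778 m/s, so 0.0001022076 m/s = 0.0001022076 / 0.27777778 = 0.00036794736 km/h ≈ 0.0003679 km/h (4 s.f.). Final answer: 0.0003679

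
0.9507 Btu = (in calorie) 239.7. Check: 1 Btu = 1055.0559 J, so 0.9507 Btu = 0.9507 * 1055.0559 = 1003.0416 J. 1 calorie = 4.184 J, so 1003.0416 J = 1003.0416 / 4.184 = 239.7327 calorie ≈ 239.7 calorie (4 s.f.).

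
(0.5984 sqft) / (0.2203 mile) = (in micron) 1 sqft = 0.09290304 m^2, so 0.5984 sqft = 0.5984 * 0.09290304 = 0.055593179 m^2. 1 mile = 1609.344 m, so 0.2203 mile = 0.2203 * 1609.344 = 354.53848 m. Combine: 0.055593179 m^2 / 354.53848 m = 0.00015680436 m. 1 micron = 1e-06 m, so 0.00015680436 m = 0.00015680436 / 1e-06 = 156.80436 micron ≈ 156.8 micron (4 s.f.). Final answer: 156.8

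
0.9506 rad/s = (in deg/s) 1 deg/s = 0.017453293 rad/s, so 0.9506 rad/s = 0.9506 / 0.017453293 = 54.465368 deg/s ≈ 54.47 deg/s (4 s.f.). Final answer: 54.47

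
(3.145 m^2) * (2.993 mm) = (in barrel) 3.145 m^2 is already in m^2. 1 mm = 0.001 m, so 2.993 mm = 2.993 * 0.001 = 0.002993 m. Combine: 3.145 m^2 * 0.002993 m = 0.009412985 m^3. 1 barrel = 0.15898729 m^3, so 0.009412985 m^3 = 0.009412985 / 0.15898729 = 0.059205894 barrel ≈ 0.05921 barrel (4 s.f.). Final answer: 0.05921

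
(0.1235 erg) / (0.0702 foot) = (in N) 5.772e-07. Check: 1 erg = 1e-07 J, so 0.1235 erg = 0.1235 * 1e-07 = 1.235e-08 J. 1 foot = 0.3048 m, so 0.0702 foot = 0.0702 * 0.3048 = 0.02139696 m. Combine: 1.235e-08 J / 0.02139696 m = 5.771848e-07 N. Result: 5.771848e-07 N ≈ 5.772e-07 N (4 s.f.).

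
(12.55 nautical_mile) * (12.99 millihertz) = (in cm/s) 1 nautical_mile = 1852 m, so 12.55 nautical_mile = 12.55 * 1852 = 23242.6 m. 1 millihertz = 0.001 Hz, so 12.99 millihertz = 12.99 * 0.001 = 0.01299 Hz. Combine: 23242.6 m * 0.01299 Hz = 301.92137 m/s. 1 cm/s = 0.01 m/s, so 301.92137 m/s = 301.92137 / 0.01 = 30192.137 cm/s ≈ 3.019e+04 cm/s (4 s.f.). Final answer: 3.019e+04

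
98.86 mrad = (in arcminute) 339.9. Check: 1 mrad = 0.001 rad, so 98.86 mrad = 98.86 * 0.001 = 0.09886 rad. 1 arcminute = 0.00029088821 rad, so 0.09886 rad = 0.09886 / 0.00029088821 = 339.85565 arcminute ≈ 339.9 arcminute (4 s.f.).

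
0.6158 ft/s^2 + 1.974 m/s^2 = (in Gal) 216.2. Check: 1 ft/s^2 = 0.3048 m/s^2, so 0.6158 ft/s^2 = 0.6158 * 0.3048 = 0.18769584 m/s^2. 1.974 m/s^2 is already in m/s^2. Sum: 0.18769584 + 1.974 = 2.1616958 m/s^2. 1 Gal = 0.01 m/s^2, so 2.1616958 m/s^2 = 2.1616958 / 0.01 = 216.16958 Gal ≈ 216.2 Gal (4 s.f.).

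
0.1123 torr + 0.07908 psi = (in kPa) 0.5602. Check: 1 torr = 133.32237 Pa, so 0.1123 torr = 0.1123 * 133.32237 = 14.972102 Pa. 1 psi = 6894.7573 Pa, so 0.07908 psi = 0.07908 * 6894.7573 = 545.23741 Pa. Sum: 14.972102 + 545.23741 = 560.20951 Pa. 1 kPa = 1000 Pa, so 560.20951 Pa = 560.20951 / 1000 = 0.56020951 kPa ≈ 0.5602 kPa (4 s.f.).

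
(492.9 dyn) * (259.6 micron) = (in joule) 1 dyn = 1e-05 N, so 492.9 dyn = 492.9 * 1e-05 = 0.004929 N. 1 micron = 1e-06 m, so 259.6 micron = 259.6 * 1e-06 = 0.0002596 m. Combine: 0.004929 N * 0.0002596 m = 1.2795684e-06 J. 1.2795684e-06 J = 1.2795684e-06 joule ≈ 1.28e-06 joule (4 s.f.). Final answer: 1.28e-06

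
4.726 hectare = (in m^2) 1 hectare = 10000 m^2, so 4.726 hectare = 4.726 * 10000 = 47260 m^2. Result: 47260 m^2 ≈ 4.726e+04 m^2 (4 s.f.). Final answer: 4.726e+04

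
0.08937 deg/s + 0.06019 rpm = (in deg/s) 0.4505. Check: 1 deg/s = 0.017453293 rad/s, so 0.08937 deg/s = 0.08937 * 0.017453293 = 0.0015598008 rad/s. 1 rpm = 0.10471976 rad/s, so 0.06019 rpm = 0.06019 * 0.10471976 = 0.0063030821 rad/s. Sum: 0.0015598008 + 0.0063030821 = 0.0078628828 rad/s. 1 deg/s = 0.017453293 rad/s, so 0.0078628828 rad/s = 0.0078628828 / 0.017453293 = 0.45051 deg/s ≈ 0.4505 deg/s (4 s.f.).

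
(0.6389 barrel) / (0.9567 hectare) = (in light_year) 1 barrel = 0.15898729 m^3, so 0.6389 barrel = 0.6389 * 0.15898729 = 0.10157698 m^3. 1 hectare = 10000 m^2, so 0.9567 hectare = 0.9567 * 10000 = 9567 m^2. Combine: 0.10157698 m^3 / 9567 m^2 = 1.0617433e-05 m. 1 light_year = 9.4607305e+15 m, so 1.0617433e-05 m = 1.0617433e-05 / 9.4607305e+15 = 1.1222636e-21 light_year ≈ 1.122e-21 light_year (4 s.f.). Final answer: 1.122e-21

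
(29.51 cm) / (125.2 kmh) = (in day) 9.821e-08. Check: 1 cm = 0.01 m, so 29.51 cm = 29.51 * 0.01 = 0.2951 m. 1 kmh = 0.27777778 m/s, so 125.2 kmh = 125.2 * 0.27777778 = 34.777778 m/s. Combine: 0.2951 m / 34.777778 m/s = 0.0084853035 s. 1 day = 86400 s, so 0.0084853035 s = 0.0084853035 / 86400 = 9.8209531e-08 day ≈ 9.821e-08 day (4 s.f.).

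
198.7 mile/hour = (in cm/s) 8883. Check: 1 mile/hour = 0.44704 m/s, so 198.7 mile/hour = 198.7 * 0.44704 = 88.826848 m/s. 1 cm/s = 0.01 m/s, so 88.826848 m/s = 88.826848 / 0.01 = 8882.6848 cm/s ≈ 8883 cm/s (4 s.f.).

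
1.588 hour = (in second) 1 hour = 3600 s, so 1.588 hour = 1.588 * 3600 = 5716.8 s. 5716.8 s = 5716.8 second ≈ 5717 second (4 s.f.). Final answer: 5717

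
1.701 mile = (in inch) 1.078e+05. Check: 1 mile = 1609.344 m, so 1.701 mile = 1.701 * 1609.344 = 2737.4941 m. 1 inch = 0.0254 m, so 2737.4941 m = 2737.4941 / 0.0254 = 107775.36 inch ≈ 1.078e+05 inch (4 s.f.).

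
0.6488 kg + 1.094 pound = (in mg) 0.6488 kg is already in kg. 1 pound = 0.45359237 kg, so 1.094 pound = 1.094 * 0.45359237 = 0.49623005 kg. Sum: 0.6488 + 0.49623005 = 1.1450301 kg. 1 mg = 1e-06 kg, so 1.1450301 kg = 1.1450301 / 1e-06 = 1145030.1 mg ≈ 1.145e+06 mg (4 s.f.). Final answer: 1.145e+06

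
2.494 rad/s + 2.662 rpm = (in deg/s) 158.9. Check: 2.494 rad/s is already in rad/s. 1 rpm = 0.10471976 rad/s, so 2.662 rpm = 2.662 * 0.10471976 = 0.27876399 rad/s. Sum: 2.494 + 0.27876399 = 2.772764 rad/s. 1 deg/s = 0.017453293 rad/s, so 2.772764 rad/s = 2.772764 / 0.017453293 = 158.86767 deg/s ≈ 158.9 deg/s (4 s.f.).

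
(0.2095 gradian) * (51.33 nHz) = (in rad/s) 1.689e-10. Check: 1 gradian = 0.015707963 rad, so 0.2095 gradian = 0.2095 * 0.015707963 = 0.0032908183 rad. 1 nHz = 1e-09 Hz, so 51.33 nHz = 51.33 * 1e-09 = 5.133e-08 Hz. Combine: 0.0032908183 rad * 5.133e-08 Hz = 1.689177e-10 rad/s. Result: 1.689177e-10 rad/s ≈ 1.689e-10 rad/s (4 s.f.).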